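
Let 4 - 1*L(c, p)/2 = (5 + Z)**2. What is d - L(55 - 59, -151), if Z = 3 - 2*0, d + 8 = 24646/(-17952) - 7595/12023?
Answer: 98103587/891888 ≈ 110.00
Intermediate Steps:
d = -8922973/891888 (d = -8 + (24646/(-17952) - 7595/12023) = -8 + (24646*(-1/17952) - 7595*1/12023) = -8 + (-12323/8976 - 7595/12023) = -8 - 1787869/891888 = -8922973/891888 ≈ -10.005)
Z = 3 (Z = 3 + 0 = 3)
L(c, p) = -120 (L(c, p) = 8 - 2*(5 + 3)**2 = 8 - 2*8**2 = 8 - 2*64 = 8 - 128 = -120)
d - L(55 - 59, -151) = -8922973/891888 - 1*(-120) = -8922973/891888 + 120 = 98103587/891888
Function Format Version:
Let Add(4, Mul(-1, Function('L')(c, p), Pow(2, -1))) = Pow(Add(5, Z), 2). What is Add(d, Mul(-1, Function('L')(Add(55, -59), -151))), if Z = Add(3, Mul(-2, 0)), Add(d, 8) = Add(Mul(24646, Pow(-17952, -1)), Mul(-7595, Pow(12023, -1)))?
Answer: Rational(98103587, 891888) ≈ 110.00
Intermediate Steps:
d = Rational(-8922973, 891888) (d = Add(-8, Add(Mul(24646, Pow(-17952, -1)), Mul(-7595, Pow(12023, -1)))) = Add(-8, Add(Mul(24646, Rational(-1, 17952)), Mul(-7595, Rational(1, 12023)))) = Add(-8, Add(Rational(-12323, 8976), Rational(-7595, 12023))) = Add(-8, Rational(-1787869, 891888)) = Rational(-8922973, 891888) ≈ -10.005)
Z = 3 (Z = Add(3, 0) = 3)
Function('L')(c, p) = -120 (Function('L')(c, p) = Add(8, Mul(-2, Pow(Add(5, 3), 2))) = Add(8, Mul(-2, Pow(8, 2))) = Add(8, Mul(-2, 64)) = Add(8, -128) = -120)
Add(d, Mul(-1, Function('L')(Add(55, -59), -151))) = Add(Rational(-8922973, 891888), Mul(-1, -120)) = Add(Rational(-8922973, 891888), 120) = Rational(98103587, 891888)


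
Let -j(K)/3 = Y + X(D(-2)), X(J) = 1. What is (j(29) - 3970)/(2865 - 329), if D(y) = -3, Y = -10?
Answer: -3943/2536 ≈ -1.5548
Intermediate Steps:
j(K) = 27 (j(K) = -3*(-10 + 1) = -3*(-9) = 27)
(j(29) - 3970)/(2865 - 329) = (27 - 3970)/(2865 - 329) = -3943/2536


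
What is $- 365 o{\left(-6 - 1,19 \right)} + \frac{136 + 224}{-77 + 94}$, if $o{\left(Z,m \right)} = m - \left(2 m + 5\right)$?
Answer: $\frac{149280}{17} \approx 8781.2$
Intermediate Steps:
$o{\left(Z,m \right)} = -5 - m$ ($o{\left(Z,m \right)} = m - \left(5 + 2 m\right) = -5 - m$)
$- 365 o{\left(-6 - 1,19 \right)} + \frac{136 + 224}{-77 + 94} = - 365 \left(-5 - 19\right) + \frac{136 + 224}{-77 + 94} = - 365 \left(-5 - 19\right) + \frac{360}{17} = \left(-365\right) \left(-24\right) + 360 \cdot \frac{1}{17} = 8760 + \frac{360}{17} = \frac{149280}{17}$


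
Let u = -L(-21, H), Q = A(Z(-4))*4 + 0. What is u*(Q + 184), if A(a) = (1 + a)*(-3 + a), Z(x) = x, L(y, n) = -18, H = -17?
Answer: 4824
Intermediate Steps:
Q = 84 (Q = (-3 + (-4)² - 2*(-4))*4 + 0 = (-3 + 16 + 8)*4 + 0 = 21*4 + 0 = 84 + 0 = 84)
u = 18 (u = -1*(-18) = 18)
u*(Q + 184) = 18*(84 + 184) = 18*268 = 4824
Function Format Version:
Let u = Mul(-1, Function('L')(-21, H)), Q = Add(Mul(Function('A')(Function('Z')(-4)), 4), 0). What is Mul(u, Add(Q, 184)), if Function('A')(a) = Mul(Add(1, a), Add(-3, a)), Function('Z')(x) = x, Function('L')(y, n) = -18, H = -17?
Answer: 4824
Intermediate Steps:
Q = 84 (Q = Add(Mul(Add(-3, Pow(-4, 2), Mul(-2, -4)), 4), 0) = Add(Mul(Add(-3, 16, 8), 4), 0) = Add(Mul(21, 4), 0) = Add(84, 0) = 84)
u = 18 (u = Mul(-1, -18) = 18)
Mul(u, Add(Q, 184)) = Mul(18, Add(84, 184)) = Mul(18, 268) = 4824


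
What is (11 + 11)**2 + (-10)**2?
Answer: 584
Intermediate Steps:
(11 + 11)**2 + (-10)**2 = 22**2 + 100 = 484 + 100 = 584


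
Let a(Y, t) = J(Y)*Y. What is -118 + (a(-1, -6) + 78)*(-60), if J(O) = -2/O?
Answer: -4678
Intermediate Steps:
a(Y, t) = -2 (a(Y, t) = (-2/Y)*Y = -2)
-118 + (a(-1, -6) + 78)*(-60) = -118 + (-2 + 78)*(-60) = -118 + 76*(-60) = -118 - 4560 = -4678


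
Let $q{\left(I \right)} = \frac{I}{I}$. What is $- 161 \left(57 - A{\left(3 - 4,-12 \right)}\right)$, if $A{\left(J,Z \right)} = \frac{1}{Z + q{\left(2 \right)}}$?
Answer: $- \frac{101108}{11} \approx -9191.6$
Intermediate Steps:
$q{\left(I \right)} = 1$
$A{\left(J,Z \right)} = \frac{1}{1 + Z}$ ($A{\left(J,Z \right)} = \frac{1}{Z + 1} = \frac{1}{1 + Z}$)
$- 161 \left(57 - A{\left(3 - 4,-12 \right)}\right) = - 161 \left(57 - \frac{1}{1 - 12}\right) = - 161 \left(57 - \frac{1}{-11}\right) = - 161 \left(57 - - \frac{1}{11}\right) = - 161 \left(57 + \frac{1}{11}\right) = \left(-161\right) \frac{628}{11} = - \frac{101108}{11}$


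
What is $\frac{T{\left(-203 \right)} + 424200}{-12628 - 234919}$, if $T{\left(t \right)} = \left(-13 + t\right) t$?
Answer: $- \frac{468048}{247547} \approx -1.8907$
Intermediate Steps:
$T{\left(t \right)} = t \left(-13 + t\right)$
$\frac{T{\left(-203 \right)} + 424200}{-12628 - 234919} = \frac{- 203 \left(-13 - 203\right) + 424200}{-12628 - 234919} = \frac{\left(-203\right) \left(-216\right) + 424200}{-247547} = \left(43848 + 424200\right) \left(- \frac{1}{247547}\right) = 468048 \left(- \frac{1}{247547}\right) = - \frac{468048}{247547}$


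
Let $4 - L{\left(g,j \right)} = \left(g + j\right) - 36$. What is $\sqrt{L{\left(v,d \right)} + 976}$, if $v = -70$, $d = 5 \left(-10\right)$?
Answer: $4 \sqrt{71} \approx 33.705$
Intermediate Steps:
$d = -50$
$L{\left(g,j \right)} = 40 - g - j$ ($L{\left(g,j \right)} = 4 - \left(\left(g + j\right) - 36\right) = 4 - \left(-36 + g + j\right) = 40 - g - j$)
$\sqrt{L{\left(v,d \right)} + 976} = \sqrt{\left(40 - -70 - -50\right) + 976} = \sqrt{\left(40 + 70 + 50\right) + 976} = \sqrt{160 + 976} = \sqrt{1136} = 4 \sqrt{71}$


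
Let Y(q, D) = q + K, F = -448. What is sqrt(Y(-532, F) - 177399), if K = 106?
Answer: 5*I*sqrt(7113) ≈ 421.69*I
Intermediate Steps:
Y(q, D) = 106 + q (Y(q, D) = q + 106 = 106 + q)
sqrt(Y(-532, F) - 177399) = sqrt((106 - 532) - 177399) = sqrt(-426 - 177399) = sqrt(-177825) = 5*I*sqrt(7113)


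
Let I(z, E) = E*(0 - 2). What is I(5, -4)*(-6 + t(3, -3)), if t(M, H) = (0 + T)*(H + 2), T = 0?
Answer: -48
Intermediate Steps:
t(M, H) = 0 (t(M, H) = (0 + 0)*(H + 2) = 0*(2 + H) = 0)
I(z, E) = -2*E (I(z, E) = E*(-2) = -2*E)
I(5, -4)*(-6 + t(3, -3)) = (-2*(-4))*(-6 + 0) = 8*(-6) = -48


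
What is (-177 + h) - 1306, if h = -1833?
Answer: -3316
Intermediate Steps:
(-177 + h) - 1306 = (-177 - 1833) - 1306 = -2010 - 1306 = -3316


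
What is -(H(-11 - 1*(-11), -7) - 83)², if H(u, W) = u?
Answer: -6889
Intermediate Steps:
-(H(-11 - 1*(-11), -7) - 83)² = -((-11 - 1*(-11)) - 83)² = -((-11 + 11) - 83)² = -(0 - 83)² = -1*(-83)² = -1*6889 = -6889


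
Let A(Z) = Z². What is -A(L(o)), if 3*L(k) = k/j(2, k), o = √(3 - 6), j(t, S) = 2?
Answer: 1/12 ≈ 0.083333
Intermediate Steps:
o = I*√3 (o = √(-3) = I*√3 ≈ 1.732*I)
L(k) = k/6 (L(k) = (k/2)/3 = k/6)
-A(L(o)) = -((I*√3)/6)² = -(I*√3/6)² = -1*(-1/12) = 1/12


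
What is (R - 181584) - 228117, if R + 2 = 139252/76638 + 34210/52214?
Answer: -409862004300022/1000394133 ≈ -4.0970e+5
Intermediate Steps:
R = 472384211/1000394133 (R = -2 + (139252/76638 + 34210/52214) = -2 + (139252*(1/76638) + 34210*(1/52214)) = -2 + (69626/38319 + 17105/26107) = -2 + 2473172477/1000394133 = 472384211/1000394133 ≈ 0.47220)
(R - 181584) - 228117 = (472384211/1000394133 - 181584) - 228117 = -181655095862461/1000394133 - 228117 = -409862004300022/1000394133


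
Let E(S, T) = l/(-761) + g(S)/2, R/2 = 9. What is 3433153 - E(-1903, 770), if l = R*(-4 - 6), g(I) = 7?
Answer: 5225253179/1522 ≈ 3.4331e+6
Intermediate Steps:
R = 18 (R = 2*9 = 18)
l = -180 (l = 18*(-4 - 6) = 18*(-10) = -180)
E(S, T) = 5687/1522 (E(S, T) = -180/(-761) + 7/2 = -180*(-1/761) + 7*(½) = 180/761 + 7/2 = 5687/1522)
3433153 - E(-1903, 770) = 3433153 - 1*5687/1522 = 3433153 - 5687/1522 = 5225253179/1522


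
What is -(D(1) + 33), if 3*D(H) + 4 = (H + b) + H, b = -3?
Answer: -94/3 ≈ -31.333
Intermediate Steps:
D(H) = -7/3 + 2*H/3 (D(H) = -4/3 + ((H - 3) + H)/3 = -4/3 + ((-3 + H) + H)/3 = -4/3 + (-3 + 2*H)/3 = -4/3 + (-1 + 2*H/3) = -7/3 + 2*H/3)
-(D(1) + 33) = -((-7/3 + (⅔)*1) + 33) = -((-7/3 + ⅔) + 33) = -(-5/3 + 33) = -1*94/3 = -94/3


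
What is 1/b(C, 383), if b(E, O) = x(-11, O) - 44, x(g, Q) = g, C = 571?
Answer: -1/55 ≈ -0.018182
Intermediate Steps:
b(E, O) = -55 (b(E, O) = -11 - 44 = -55)
1/b(C, 383) = 1/(-55) = -1/55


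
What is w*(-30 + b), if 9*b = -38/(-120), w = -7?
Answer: 113267/540 ≈ 209.75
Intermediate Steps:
b = 19/540 (b = (-38/(-120))/9 = (-38*(-1/120))/9 = (1/9)*(19/60) = 19/540 ≈ 0.035185)
w*(-30 + b) = -7*(-30 + 19/540) = -7*(-16181/540) = 113267/540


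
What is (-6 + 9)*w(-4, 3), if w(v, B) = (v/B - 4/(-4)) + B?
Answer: 8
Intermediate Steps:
w(v, B) = 1 + B + v/B (w(v, B) = (v/B - 4*(-¼)) + B = (v/B + 1) + B = (1 + v/B) + B = 1 + B + v/B)
(-6 + 9)*w(-4, 3) = (-6 + 9)*(1 + 3 - 4/3) = 3*(1 + 3 - 4*⅓) = 3*(1 + 3 - 4/3) = 3*(8/3) = 8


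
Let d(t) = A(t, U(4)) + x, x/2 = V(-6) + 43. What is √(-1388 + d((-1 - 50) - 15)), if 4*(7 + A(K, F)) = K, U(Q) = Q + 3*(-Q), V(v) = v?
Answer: 5*I*√214/2 ≈ 36.572*I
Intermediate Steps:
U(Q) = -2*Q (U(Q) = Q - 3*Q = -2*Q)
x = 74 (x = 2*(-6 + 43) = 2*37 = 74)
A(K, F) = -7 + K/4
d(t) = 67 + t/4 (d(t) = (-7 + t/4) + 74 = 67 + t/4)
√(-1388 + d((-1 - 50) - 15)) = √(-1388 + (67 + ((-1 - 50) - 15)/4)) = √(-1388 + (67 + (-51 - 15)/4)) = √(-1388 + (67 + (¼)*(-66))) = √(-1388 + (67 - 33/2)) = √(-1388 + 101/2) = √(-2675/2) = 5*I*√214/2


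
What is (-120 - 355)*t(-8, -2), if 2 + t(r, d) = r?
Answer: 4750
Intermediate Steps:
t(r, d) = -2 + r
(-120 - 355)*t(-8, -2) = (-120 - 355)*(-2 - 8) = -475*(-10) = 4750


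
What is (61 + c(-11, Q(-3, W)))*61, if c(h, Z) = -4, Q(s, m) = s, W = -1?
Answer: 3477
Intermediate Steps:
(61 + c(-11, Q(-3, W)))*61 = (61 - 4)*61 = 57*61 = 3477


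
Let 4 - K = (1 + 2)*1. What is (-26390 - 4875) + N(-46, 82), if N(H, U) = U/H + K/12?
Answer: -8629609/276 ≈ -31267.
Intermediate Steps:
K = 1 (K = 4 - (1 + 2) = 4 - 3 = 1)
N(H, U) = 1/12 + U/H (N(H, U) = U/H + 1/12 = 1/12 + U/H)
(-26390 - 4875) + N(-46, 82) = (-26390 - 4875) + (82 + (1/12)*(-46))/(-46) = -31265 - (82 - 23/6)/46 = -31265 - 1/46*469/6 = -31265 - 469/276 = -8629609/276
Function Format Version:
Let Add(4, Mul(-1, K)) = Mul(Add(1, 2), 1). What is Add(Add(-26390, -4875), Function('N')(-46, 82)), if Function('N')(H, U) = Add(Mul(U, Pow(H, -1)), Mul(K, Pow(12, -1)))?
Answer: Rational(-8629609, 276) ≈ -31267.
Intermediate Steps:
K = 1 (K = Add(4, Mul(-1, Mul(Add(1, 2), 1))) = Add(4, Mul(-1, Mul(3, 1))) = Add(4, Mul(-1, 3)) = Add(4, -3) = 1)
Function('N')(H, U) = Add(Rational(1, 12), Mul(U, Pow(H, -1))) (Function('N')(H, U) = Add(Mul(U, Pow(H, -1)), Mul(1, Pow(12, -1))) = Add(Mul(U, Pow(H, -1)), Mul(1, Rational(1, 12))) = Add(Mul(U, Pow(H, -1)), Rational(1, 12)) = Add(Rational(1, 12), Mul(U, Pow(H, -1))))
Add(Add(-26390, -4875), Function('N')(-46, 82)) = Add(Add(-26390, -4875), Mul(Pow(-46, -1), Add(82, Mul(Rational(1, 12), -46)))) = Add(-31265, Mul(Rational(-1, 46), Add(82, Rational(-23, 6)))) = Add(-31265, Mul(Rational(-1, 46), Rational(469, 6))) = Add(-31265, Rational(-469, 276)) = Rational(-8629609, 276)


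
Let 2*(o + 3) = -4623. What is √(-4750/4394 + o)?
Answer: I*√264541238/338 ≈ 48.12*I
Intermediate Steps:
o = -4629/2 (o = -3 + (½)*(-4623) = -3 - 4623/2 = -4629/2 ≈ -2314.5)
√(-4750/4394 + o) = √(-4750/4394 - 4629/2) = √(-4750*1/4394 - 4629/2) = √(-2375/2197 - 4629/2) = √(-10174663/4394) = I*√264541238/338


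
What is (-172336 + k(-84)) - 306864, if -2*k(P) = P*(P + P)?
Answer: -486256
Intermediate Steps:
k(P) = -P² (k(P) = -P*(P + P)/2 = -P*2*P/2 = -P²)
(-172336 + k(-84)) - 306864 = (-172336 - 1*(-84)²) - 306864 = (-172336 - 1*7056) - 306864 = (-172336 - 7056) - 306864 = -179392 - 306864 = -486256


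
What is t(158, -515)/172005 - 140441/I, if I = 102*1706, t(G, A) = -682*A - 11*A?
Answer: 2529830569/1995395604 ≈ 1.2678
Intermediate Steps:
t(G, A) = -693*A
I = 174012
t(158, -515)/172005 - 140441/I = -693*(-515)/172005 - 140441/174012 = 356895*(1/172005) - 140441*1/174012 = 23793/11467 - 140441/174012 = 2529830569/1995395604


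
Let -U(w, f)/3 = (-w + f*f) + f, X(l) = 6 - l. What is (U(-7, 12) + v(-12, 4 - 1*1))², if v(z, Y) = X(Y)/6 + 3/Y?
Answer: 950625/4 ≈ 2.3766e+5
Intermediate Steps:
U(w, f) = -3*f - 3*f² + 3*w (U(w, f) = -3*((-w + f*f) + f) = -3*((-w + f²) + f) = -3*((f² - w) + f) = -3*(f + f² - w) = -3*f - 3*f² + 3*w)
v(z, Y) = 1 + 3/Y - Y/6 (v(z, Y) = (6 - Y)/6 + 3/Y = (6 - Y)*(⅙) + 3/Y = (1 - Y/6) + 3/Y = 1 + 3/Y - Y/6)
(U(-7, 12) + v(-12, 4 - 1*1))² = ((-3*12 - 3*12² + 3*(-7)) + (1 + 3/(4 - 1*1) - (4 - 1*1)/6))² = ((-36 - 3*144 - 21) + (1 + 3/(4 - 1) - (4 - 1)/6))² = ((-36 - 432 - 21) + (1 + 3/3 - ⅙*3))² = (-489 + (1 + 3*(⅓) - ½))² = (-489 + (1 + 1 - ½))² = (-489 + 3/2)² = (-975/2)² = 950625/4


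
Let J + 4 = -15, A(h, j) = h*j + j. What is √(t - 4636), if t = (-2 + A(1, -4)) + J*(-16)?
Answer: I*√4342 ≈ 65.894*I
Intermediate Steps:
A(h, j) = j + h*j
J = -19 (J = -4 - 15 = -19)
t = 294 (t = (-2 - 4*(1 + 1)) - 19*(-16) = (-2 - 4*2) + 304 = (-2 - 8) + 304 = -10 + 304 = 294)
√(t - 4636) = √(294 - 4636) = √(-4342) = I*√4342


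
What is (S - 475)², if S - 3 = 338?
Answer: 17956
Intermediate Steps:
S = 341 (S = 3 + 338 = 341)
(S - 475)² = (341 - 475)² = (-134)² = 17956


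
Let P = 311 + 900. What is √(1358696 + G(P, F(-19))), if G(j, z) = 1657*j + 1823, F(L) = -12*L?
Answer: √3367146 ≈ 1835.0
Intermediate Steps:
P = 1211
G(j, z) = 1823 + 1657*j
√(1358696 + G(P, F(-19))) = √(1358696 + (1823 + 1657*1211)) = √(1358696 + (1823 + 2006627)) = √(1358696 + 2008450) = √3367146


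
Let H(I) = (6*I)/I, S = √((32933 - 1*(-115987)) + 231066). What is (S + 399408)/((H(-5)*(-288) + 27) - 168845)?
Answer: -199704/85273 - √379986/170546 ≈ -2.3456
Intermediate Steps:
S = √379986 (S = √((32933 + 115987) + 231066) = √(148920 + 231066) = √379986 ≈ 616.43)
H(I) = 6
(S + 399408)/((H(-5)*(-288) + 27) - 168845) = (√379986 + 399408)/((6*(-288) + 27) - 168845) = (399408 + √379986)/((-1728 + 27) - 168845) = (399408 + √379986)/(-1701 - 168845) = (399408 + √379986)/(-170546) = (399408 + √379986)*(-1/170546) = -199704/85273 - √379986/170546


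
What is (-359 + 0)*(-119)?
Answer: 42721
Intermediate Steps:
(-359 + 0)*(-119) = -359*(-119) = 42721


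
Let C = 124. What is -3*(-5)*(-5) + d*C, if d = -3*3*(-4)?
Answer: 4389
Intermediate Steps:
d = 36 (d = -9*(-4) = 36)
-3*(-5)*(-5) + d*C = -3*(-5)*(-5) + 36*124 = 15*(-5) + 4464 = -75 + 4464 = 4389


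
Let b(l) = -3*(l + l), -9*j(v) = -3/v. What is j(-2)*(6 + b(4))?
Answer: 3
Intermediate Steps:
j(v) = 1/(3*v) (j(v) = -(-1)/(3*v) = 1/(3*v))
b(l) = -6*l
j(-2)*(6 + b(4)) = ((1/3)/(-2))*(6 - 6*4) = ((1/3)*(-1/2))*(6 - 24) = -1/6*(-18) = 3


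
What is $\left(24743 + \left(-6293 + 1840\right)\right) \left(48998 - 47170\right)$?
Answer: $37090120$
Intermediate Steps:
$\left(24743 + \left(-6293 + 1840\right)\right) \left(48998 - 47170\right) = \left(24743 - 4453\right) 1828 = 20290 \cdot 1828 = 37090120$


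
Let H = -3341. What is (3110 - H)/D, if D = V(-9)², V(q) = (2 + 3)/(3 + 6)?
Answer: 522531/25 ≈ 20901.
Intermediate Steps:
V(q) = 5/9
D = 25/81 (D = (5/9)² = 25/81 ≈ 0.30864)
(3110 - H)/D = (3110 - 1*(-3341))/(25/81) = (3110 + 3341)*(81/25) = 6451*(81/25) = 522531/25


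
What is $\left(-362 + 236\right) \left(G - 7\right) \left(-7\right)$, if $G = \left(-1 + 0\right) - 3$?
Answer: $-9702$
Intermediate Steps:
$G = -4$ ($G = -1 - 3 = -4$)
$\left(-362 + 236\right) \left(G - 7\right) \left(-7\right) = \left(-362 + 236\right) \left(-4 - 7\right) \left(-7\right) = - 126 \left(\left(-11\right) \left(-7\right)\right) = \left(-126\right) 77 = -9702$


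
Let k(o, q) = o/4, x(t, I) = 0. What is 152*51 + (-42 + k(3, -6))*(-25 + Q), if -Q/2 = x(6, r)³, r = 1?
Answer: 35133/4 ≈ 8783.3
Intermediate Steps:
k(o, q) = o/4 (k(o, q) = o*(¼) = o/4)
Q = 0 (Q = -2*0³ = -2*0 = 0)
152*51 + (-42 + k(3, -6))*(-25 + Q) = 152*51 + (-42 + (¼)*3)*(-25 + 0) = 7752 + (-42 + ¾)*(-25) = 7752 - 165/4*(-25) = 7752 + 4125/4 = 35133/4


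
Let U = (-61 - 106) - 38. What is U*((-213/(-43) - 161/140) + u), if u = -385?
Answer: 13440989/172 ≈ 78145.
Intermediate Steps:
U = -205 (U = -167 - 38 = -205)
U*((-213/(-43) - 161/140) + u) = -205*((-213/(-43) - 161/140) - 385) = -205*((-213*(-1/43) - 161*1/140) - 385) = -205*((213/43 - 23/20) - 385) = -205*(3271/860 - 385) = -205*(-327829/860) = 13440989/172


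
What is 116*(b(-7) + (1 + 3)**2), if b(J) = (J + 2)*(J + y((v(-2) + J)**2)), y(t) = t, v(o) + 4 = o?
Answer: -92104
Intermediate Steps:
v(o) = -4 + o
b(J) = (2 + J)*(J + (-6 + J)**2) (b(J) = (J + 2)*(J + ((-4 - 2) + J)**2) = (2 + J)*(J + (-6 + J)**2))
116*(b(-7) + (1 + 3)**2) = 116*((72 + (-7)**3 - 9*(-7)**2 + 14*(-7)) + (1 + 3)**2) = 116*((72 - 343 - 9*49 - 98) + 4**2) = 116*((72 - 343 - 441 - 98) + 16) = 116*(-810 + 16) = 116*(-794) = -92104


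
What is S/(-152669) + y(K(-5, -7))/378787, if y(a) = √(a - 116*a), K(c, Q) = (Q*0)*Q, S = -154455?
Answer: 154455/152669 ≈ 1.0117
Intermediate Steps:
K(c, Q) = 0 (K(c, Q) = 0*Q = 0)
y(a) = √115*√(-a) (y(a) = √(-115*a) = √115*√(-a))
S/(-152669) + y(K(-5, -7))/378787 = -154455/(-152669) + (√115*√(-1*0))/378787 = -154455*(-1/152669) + (√115*√0)*(1/378787) = 154455/152669 + (√115*0)*(1/378787) = 154455/152669 + 0*(1/378787) = 154455/152669 + 0 = 154455/152669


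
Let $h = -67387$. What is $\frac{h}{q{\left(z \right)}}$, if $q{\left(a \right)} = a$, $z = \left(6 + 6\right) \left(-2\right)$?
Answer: $\frac{67387}{24} \approx 2807.8$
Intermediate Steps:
$z = -24$ ($z = 12 \left(-2\right) = -24$)
$\frac{h}{q{\left(z \right)}} = - \frac{67387}{-24} = \left(-67387\right) \left(- \frac{1}{24}\right) = \frac{67387}{24}$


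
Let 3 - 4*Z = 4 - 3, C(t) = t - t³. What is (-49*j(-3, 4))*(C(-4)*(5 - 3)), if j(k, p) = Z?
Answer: -2940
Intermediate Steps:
Z = ½ (Z = ¾ - (4 - 3)/4 = ¾ - ¼*1 = ¾ - ¼ = ½ ≈ 0.50000)
j(k, p) = ½
(-49*j(-3, 4))*(C(-4)*(5 - 3)) = (-49*½)*((-4 - 1*(-4)³)*(5 - 3)) = -49*(-4 - 1*(-64))*2/2 = -49*(-4 + 64)*2/2 = -1470*2 = -49/2*120 = -2940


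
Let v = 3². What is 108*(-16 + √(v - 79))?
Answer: -1728 + 108*I*√70 ≈ -1728.0 + 903.59*I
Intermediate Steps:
v = 9
108*(-16 + √(v - 79)) = 108*(-16 + √(9 - 79)) = 108*(-16 + √(-70)) = 108*(-16 + I*√70) = -1728 + 108*I*√70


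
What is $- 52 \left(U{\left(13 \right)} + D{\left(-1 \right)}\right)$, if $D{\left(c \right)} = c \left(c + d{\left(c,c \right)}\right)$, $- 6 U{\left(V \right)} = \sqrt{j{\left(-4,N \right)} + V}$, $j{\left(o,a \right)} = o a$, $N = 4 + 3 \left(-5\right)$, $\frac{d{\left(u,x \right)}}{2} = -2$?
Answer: $-260 + \frac{26 \sqrt{57}}{3} \approx -194.57$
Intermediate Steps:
$d{\left(u,x \right)} = -4$ ($d{\left(u,x \right)} = 2 \left(-2\right) = -4$)
$N = -11$ ($N = 4 - 15 = -11$)
$j{\left(o,a \right)} = a o$
$U{\left(V \right)} = - \frac{\sqrt{44 + V}}{6}$ ($U{\left(V \right)} = - \frac{\sqrt{\left(-11\right) \left(-4\right) + V}}{6} = - \frac{\sqrt{44 + V}}{6}$)
$D{\left(c \right)} = c \left(-4 + c\right)$ ($D{\left(c \right)} = c \left(c - 4\right) = c \left(-4 + c\right)$)
$- 52 \left(U{\left(13 \right)} + D{\left(-1 \right)}\right) = - 52 \left(- \frac{\sqrt{44 + 13}}{6} - \left(-4 - 1\right)\right) = - 52 \left(- \frac{\sqrt{57}}{6} - -5\right) = - 52 \left(- \frac{\sqrt{57}}{6} + 5\right) = - 52 \left(5 - \frac{\sqrt{57}}{6}\right) = -260 + \frac{26 \sqrt{57}}{3}$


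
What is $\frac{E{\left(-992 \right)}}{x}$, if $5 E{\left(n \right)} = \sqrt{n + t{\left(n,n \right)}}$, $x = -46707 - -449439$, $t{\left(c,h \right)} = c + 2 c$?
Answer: $\frac{2 i \sqrt{62}}{503415} \approx 3.1282 \cdot 10^{-5} i$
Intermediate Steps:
$t{\left(c,h \right)} = 3 c$
$x = 402732$ ($x = -46707 + 449439 = 402732$)
$E{\left(n \right)} = \frac{2 \sqrt{n}}{5}$ ($E{\left(n \right)} = \frac{\sqrt{n + 3 n}}{5} = \frac{\sqrt{4 n}}{5} = \frac{2 \sqrt{n}}{5}$)
$\frac{E{\left(-992 \right)}}{x} = \frac{\frac{2}{5} \sqrt{-992}}{402732} = \frac{2 \cdot 4 i \sqrt{62}}{5} \cdot \frac{1}{402732} = \frac{8 i \sqrt{62}}{5} \cdot \frac{1}{402732} = \frac{2 i \sqrt{62}}{503415}$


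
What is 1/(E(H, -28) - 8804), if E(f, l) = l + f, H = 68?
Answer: -1/8764 ≈ -0.00011410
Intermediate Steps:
E(f, l) = f + l
1/(E(H, -28) - 8804) = 1/((68 - 28) - 8804) = 1/(40 - 8804) = 1/(-8764) = -1/8764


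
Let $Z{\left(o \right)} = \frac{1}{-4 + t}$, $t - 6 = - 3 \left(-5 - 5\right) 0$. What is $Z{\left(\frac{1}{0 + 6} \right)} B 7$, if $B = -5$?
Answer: $- \frac{35}{2} \approx -17.5$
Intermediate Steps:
$t = 6$ ($t = 6 + - 3 \left(-5 - 5\right) 0 = 6 + \left(-3\right) \left(-10\right) 0 = 6 + 30 \cdot 0 = 6 + 0 = 6$)
$Z{\left(o \right)} = \frac{1}{2}$ ($Z{\left(o \right)} = \frac{1}{-4 + 6} = \frac{1}{2}$)
$Z{\left(\frac{1}{0 + 6} \right)} B 7 = \frac{1}{2} \left(-5\right) 7 = \left(- \frac{5}{2}\right) 7 = - \frac{35}{2}$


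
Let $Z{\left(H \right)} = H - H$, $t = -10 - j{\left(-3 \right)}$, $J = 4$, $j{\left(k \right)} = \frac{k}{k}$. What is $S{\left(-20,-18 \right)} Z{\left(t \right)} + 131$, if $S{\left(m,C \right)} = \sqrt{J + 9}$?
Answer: $131$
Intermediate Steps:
$j{\left(k \right)} = 1$
$t = -11$ ($t = -10 - 1 = -11$)
$S{\left(m,C \right)} = \sqrt{13}$ ($S{\left(m,C \right)} = \sqrt{4 + 9} = \sqrt{13}$)
$Z{\left(H \right)} = 0$
$S{\left(-20,-18 \right)} Z{\left(t \right)} + 131 = \sqrt{13} \cdot 0 + 131 = 0 + 131 = 131$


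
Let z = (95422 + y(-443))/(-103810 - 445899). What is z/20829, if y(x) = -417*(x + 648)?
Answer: -9937/11449888761 ≈ -8.6787e-7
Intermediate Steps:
y(x) = -270216 - 417*x (y(x) = -417*(648 + x) = -270216 - 417*x)
z = -9937/549709 (z = (95422 + (-270216 - 417*(-443)))/(-103810 - 445899) = (95422 + (-270216 + 184731))/(-549709) = (95422 - 85485)*(-1/549709) = 9937*(-1/549709) = -9937/549709 ≈ -0.018077)
z/20829 = -9937/549709/20829 = -9937/549709*1/20829 = -9937/11449888761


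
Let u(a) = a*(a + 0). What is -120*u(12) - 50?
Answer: -17330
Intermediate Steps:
u(a) = a**2 (u(a) = a*a = a**2)
-120*u(12) - 50 = -120*12**2 - 50 = -120*144 - 50 = -17280 - 50 = -17330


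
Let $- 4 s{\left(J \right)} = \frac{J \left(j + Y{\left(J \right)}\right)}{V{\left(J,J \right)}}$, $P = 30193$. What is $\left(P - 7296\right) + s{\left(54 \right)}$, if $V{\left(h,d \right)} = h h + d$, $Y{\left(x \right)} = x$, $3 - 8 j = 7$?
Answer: $\frac{10074573}{440} \approx 22897.0$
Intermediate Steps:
$j = - \frac{1}{2}$ ($j = \frac{3}{8} - \frac{7}{8} = - \frac{1}{2} \approx -0.5$)
$V{\left(h,d \right)} = d + h^{2}$ ($V{\left(h,d \right)} = h^{2} + d = d + h^{2}$)
$s{\left(J \right)} = - \frac{J \left(- \frac{1}{2} + J\right)}{4 \left(J + J^{2}\right)}$ ($s{\left(J \right)} = - \frac{J \left(- \frac{1}{2} + J\right) \frac{1}{J + J^{2}}}{4} = - \frac{J \frac{1}{J + J^{2}} \left(- \frac{1}{2} + J\right)}{4} = - \frac{J \left(- \frac{1}{2} + J\right)}{4 \left(J + J^{2}\right)}$)
$\left(P - 7296\right) + s{\left(54 \right)} = \left(30193 - 7296\right) + \frac{1 - 108}{8 \left(1 + 54\right)} = 22897 + \frac{1 - 108}{8 \cdot 55} = 22897 + \frac{1}{8} \cdot \frac{1}{55} \left(-107\right) = 22897 - \frac{107}{440} = \frac{10074573}{440}$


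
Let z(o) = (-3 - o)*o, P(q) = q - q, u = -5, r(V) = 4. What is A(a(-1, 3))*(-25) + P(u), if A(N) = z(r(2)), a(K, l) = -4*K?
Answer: 700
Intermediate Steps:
P(q) = 0
z(o) = o*(-3 - o)
A(N) = -28 (A(N) = -1*4*(3 + 4) = -1*4*7 = -28)
A(a(-1, 3))*(-25) + P(u) = -28*(-25) + 0 = 700 + 0 = 700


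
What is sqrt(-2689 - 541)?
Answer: I*sqrt(3230) ≈ 56.833*I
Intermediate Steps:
sqrt(-2689 - 541) = sqrt(-3230) = I*sqrt(3230)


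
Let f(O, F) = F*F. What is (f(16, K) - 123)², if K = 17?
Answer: 27556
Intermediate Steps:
f(O, F) = F²
(f(16, K) - 123)² = (17² - 123)² = (289 - 123)² = 166² = 27556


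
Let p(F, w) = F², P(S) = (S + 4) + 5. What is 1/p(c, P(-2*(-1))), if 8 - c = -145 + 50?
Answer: 1/10609 ≈ 9.4260e-5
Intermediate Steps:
P(S) = 9 + S (P(S) = (4 + S) + 5 = 9 + S)
c = 103 (c = 8 - (-145 + 50) = 8 - 1*(-95) = 8 + 95 = 103)
1/p(c, P(-2*(-1))) = 1/(103²) = 1/10609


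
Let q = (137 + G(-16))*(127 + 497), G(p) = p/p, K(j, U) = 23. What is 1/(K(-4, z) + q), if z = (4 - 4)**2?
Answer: 1/86135 ≈ 1.1610e-5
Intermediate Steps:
z = 0 (z = 0**2 = 0)
G(p) = 1
q = 86112 (q = (137 + 1)*(127 + 497) = 138*624 = 86112)
1/(K(-4, z) + q) = 1/(23 + 86112) = 1/86135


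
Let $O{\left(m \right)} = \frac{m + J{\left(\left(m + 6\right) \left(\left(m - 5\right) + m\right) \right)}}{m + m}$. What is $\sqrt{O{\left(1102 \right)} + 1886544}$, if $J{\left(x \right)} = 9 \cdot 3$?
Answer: $\frac{\sqrt{2291027201855}}{1102} \approx 1373.5$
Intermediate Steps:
$J{\left(x \right)} = 27$
$O{\left(m \right)} = \frac{27 + m}{2 m}$ ($O{\left(m \right)} = \frac{m + 27}{m + m} = \frac{27 + m}{2 m}$)
$\sqrt{O{\left(1102 \right)} + 1886544} = \sqrt{\frac{27 + 1102}{2 \cdot 1102} + 1886544} = \sqrt{\frac{1}{2} \cdot \frac{1}{1102} \cdot 1129 + 1886544} = \sqrt{\frac{1129}{2204} + 1886544} = \sqrt{\frac{4157944105}{2204}} = \frac{\sqrt{2291027201855}}{1102}$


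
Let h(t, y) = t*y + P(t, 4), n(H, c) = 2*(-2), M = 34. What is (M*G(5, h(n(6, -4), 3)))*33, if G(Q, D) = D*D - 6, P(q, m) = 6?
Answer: 33660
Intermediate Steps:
n(H, c) = -4
h(t, y) = 6 + t*y (h(t, y) = t*y + 6 = 6 + t*y)
G(Q, D) = -6 + D² (G(Q, D) = D² - 6 = -6 + D²)
(M*G(5, h(n(6, -4), 3)))*33 = (34*(-6 + (6 - 4*3)²))*33 = (34*(-6 + (6 - 12)²))*33 = (34*(-6 + (-6)²))*33 = (34*(-6 + 36))*33 = (34*30)*33 = 1020*33 = 33660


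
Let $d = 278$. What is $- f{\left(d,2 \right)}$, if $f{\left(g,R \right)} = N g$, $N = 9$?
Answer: $-2502$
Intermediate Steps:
$f{\left(g,R \right)} = 9 g$
$- f{\left(d,2 \right)} = - 9 \cdot 278 = \left(-1\right) 2502 = -2502$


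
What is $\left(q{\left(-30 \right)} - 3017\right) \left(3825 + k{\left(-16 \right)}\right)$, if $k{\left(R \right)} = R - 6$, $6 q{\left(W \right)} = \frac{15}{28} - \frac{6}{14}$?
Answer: $- \frac{642520653}{56} \approx -1.1474 \cdot 10^{7}$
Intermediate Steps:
$q{\left(W \right)} = \frac{1}{56}$ ($q{\left(W \right)} = \frac{\frac{15}{28} - \frac{6}{14}}{6} = \frac{15 \cdot \frac{1}{28} - \frac{3}{7}}{6} = \frac{\frac{15}{28} - \frac{3}{7}}{6} = \frac{1}{6} \cdot \frac{3}{28} = \frac{1}{56}$)
$k{\left(R \right)} = -6 + R$
$\left(q{\left(-30 \right)} - 3017\right) \left(3825 + k{\left(-16 \right)}\right) = \left(\frac{1}{56} - 3017\right) \left(3825 - 22\right) = - \frac{168951 \left(3825 - 22\right)}{56} = \left(- \frac{168951}{56}\right) 3803 = - \frac{642520653}{56}$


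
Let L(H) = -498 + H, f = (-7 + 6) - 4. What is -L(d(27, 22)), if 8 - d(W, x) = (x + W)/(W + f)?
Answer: 10829/22 ≈ 492.23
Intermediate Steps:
f = -5 (f = -1 - 4 = -5)
d(W, x) = 8 - (W + x)/(-5 + W) (d(W, x) = 8 - (x + W)/(W - 5) = 8 - (W + x)/(-5 + W))
-L(d(27, 22)) = -(-498 + (-40 - 1*22 + 7*27)/(-5 + 27)) = -(-498 + (-40 - 22 + 189)/22) = -(-498 + (1/22)*127) = -(-498 + 127/22) = -1*(-10829/22) = 10829/22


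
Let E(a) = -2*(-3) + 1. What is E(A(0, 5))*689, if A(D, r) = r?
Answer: 4823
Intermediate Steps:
E(a) = 7 (E(a) = 6 + 1 = 7)
E(A(0, 5))*689 = 7*689 = 4823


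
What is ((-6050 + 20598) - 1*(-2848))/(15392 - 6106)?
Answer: 8698/4643 ≈ 1.8734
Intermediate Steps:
((-6050 + 20598) - 1*(-2848))/(15392 - 6106) = (14548 + 2848)/9286 = 17396*(1/9286) = 8698/4643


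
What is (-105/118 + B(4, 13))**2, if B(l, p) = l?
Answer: 134689/13924 ≈ 9.6732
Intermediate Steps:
(-105/118 + B(4, 13))**2 = (-105/118 + 4)**2 = (367/118)**2 = 134689/13924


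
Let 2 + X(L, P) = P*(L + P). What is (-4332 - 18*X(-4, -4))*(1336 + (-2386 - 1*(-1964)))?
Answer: -4453008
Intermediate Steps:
X(L, P) = -2 + P*(L + P)
(-4332 - 18*X(-4, -4))*(1336 + (-2386 - 1*(-1964))) = (-4332 - 18*(-2 + (-4)² - 4*(-4)))*(1336 + (-2386 - 1*(-1964))) = (-4332 - 18*(-2 + 16 + 16))*(1336 + (-2386 + 1964)) = (-4332 - 18*30)*(1336 - 422) = (-4332 - 540)*914 = -4872*914 = -4453008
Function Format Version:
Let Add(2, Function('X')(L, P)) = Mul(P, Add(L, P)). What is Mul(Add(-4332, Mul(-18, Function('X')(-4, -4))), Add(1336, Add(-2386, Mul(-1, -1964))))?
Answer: -4453008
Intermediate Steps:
Function('X')(L, P) = Add(-2, Mul(P, Add(L, P)))
Mul(Add(-4332, Mul(-18, Function('X')(-4, -4))), Add(1336, Add(-2386, Mul(-1, -1964)))) = Mul(Add(-4332, Mul(-18, Add(-2, Pow(-4, 2), Mul(-4, -4)))), Add(1336, Add(-2386, Mul(-1, -1964)))) = Mul(Add(-4332, Mul(-18, Add(-2, 16, 16))), Add(1336, Add(-2386, 1964))) = Mul(Add(-4332, Mul(-18, 30)), Add(1336, -422)) = Mul(Add(-4332, -540), 914) = Mul(-4872, 914) = -4453008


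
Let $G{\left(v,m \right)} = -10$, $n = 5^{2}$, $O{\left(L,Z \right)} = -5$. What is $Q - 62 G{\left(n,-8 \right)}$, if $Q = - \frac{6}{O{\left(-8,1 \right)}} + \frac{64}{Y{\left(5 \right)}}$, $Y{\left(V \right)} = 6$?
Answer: $\frac{9478}{15} \approx 631.87$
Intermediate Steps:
$n = 25$
$Q = \frac{178}{15}$ ($Q = - \frac{6}{-5} + \frac{64}{6} = \left(-6\right) \left(- \frac{1}{5}\right) + 64 \cdot \frac{1}{6} = \frac{6}{5} + \frac{32}{3} = \frac{178}{15} \approx 11.867$)
$Q - 62 G{\left(n,-8 \right)} = \frac{178}{15} - -620 = \frac{178}{15} + 620 = \frac{9478}{15}$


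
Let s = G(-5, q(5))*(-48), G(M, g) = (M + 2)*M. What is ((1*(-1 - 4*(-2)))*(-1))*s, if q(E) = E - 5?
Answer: 5040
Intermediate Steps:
q(E) = -5 + E
G(M, g) = M*(2 + M) (G(M, g) = (2 + M)*M = M*(2 + M))
s = -720 (s = -5*(2 - 5)*(-48) = -5*(-3)*(-48) = 15*(-48) = -720)
((1*(-1 - 4*(-2)))*(-1))*s = ((1*(-1 - 4*(-2)))*(-1))*(-720) = ((1*(-1 + 8))*(-1))*(-720) = ((1*7)*(-1))*(-720) = (7*(-1))*(-720) = -7*(-720) = 5040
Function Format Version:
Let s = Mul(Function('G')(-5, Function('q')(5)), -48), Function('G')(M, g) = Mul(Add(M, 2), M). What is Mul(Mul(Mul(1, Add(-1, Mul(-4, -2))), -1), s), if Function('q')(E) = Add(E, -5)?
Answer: 5040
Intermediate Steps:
Function('q')(E) = Add(-5, E)
Function('G')(M, g) = Mul(M, Add(2, M)) (Function('G')(M, g) = Mul(Add(2, M), M) = Mul(M, Add(2, M)))
s = -720 (s = Mul(Mul(-5, Add(2, -5)), -48) = Mul(Mul(-5, -3), -48) = Mul(15, -48) = -720)
Mul(Mul(Mul(1, Add(-1, Mul(-4, -2))), -1), s) = Mul(Mul(Mul(1, Add(-1, Mul(-4, -2))), -1), -720) = Mul(Mul(Mul(1, Add(-1, 8)), -1), -720) = Mul(Mul(Mul(1, 7), -1), -720) = Mul(Mul(7, -1), -720) = Mul(-7, -720) = 5040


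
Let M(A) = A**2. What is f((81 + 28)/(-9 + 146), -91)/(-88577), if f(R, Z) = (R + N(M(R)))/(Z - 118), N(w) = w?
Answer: 26814/347462858017 ≈ 7.7171e-8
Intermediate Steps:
f(R, Z) = (R + R**2)/(-118 + Z) (f(R, Z) = (R + R**2)/(Z - 118) = (R + R**2)/(-118 + Z))
f((81 + 28)/(-9 + 146), -91)/(-88577) = (((81 + 28)/(-9 + 146))*(1 + (81 + 28)/(-9 + 146))/(-118 - 91))/(-88577) = ((109/137)*(1 + 109/137)/(-209))*(-1/88577) = ((109*(1/137))*(-1/209)*(1 + 109*(1/137)))*(-1/88577) = ((109/137)*(-1/209)*(1 + 109/137))*(-1/88577) = ((109/137)*(-1/209)*(246/137))*(-1/88577) = -26814/3922721*(-1/88577) = 26814/347462858017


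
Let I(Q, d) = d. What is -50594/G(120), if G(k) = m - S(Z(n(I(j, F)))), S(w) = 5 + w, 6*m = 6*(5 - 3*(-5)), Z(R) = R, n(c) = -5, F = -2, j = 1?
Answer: -25297/10 ≈ -2529.7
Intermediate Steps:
m = 20 (m = (6*(5 - 3*(-5)))/6 = (6*(5 + 15))/6 = (6*20)/6 = (1/6)*120 = 20)
G(k) = 20 (G(k) = 20 - (5 - 5) = 20 - 1*0 = 20 + 0 = 20)
-50594/G(120) = -50594/20 = -50594*1/20 = -25297/10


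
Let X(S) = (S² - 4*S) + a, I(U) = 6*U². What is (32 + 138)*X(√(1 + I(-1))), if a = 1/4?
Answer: 2465/2 - 680*√7 ≈ -566.61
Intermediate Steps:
a = ¼ ≈ 0.25000
X(S) = ¼ + S² - 4*S (X(S) = (S² - 4*S) + ¼ = ¼ + S² - 4*S)
(32 + 138)*X(√(1 + I(-1))) = (32 + 138)*(¼ + (√(1 + 6*(-1)²))² - 4*√(1 + 6*(-1)²)) = 170*(¼ + (√(1 + 6*1))² - 4*√(1 + 6*1)) = 170*(¼ + (√(1 + 6))² - 4*√(1 + 6)) = 170*(¼ + (√7)² - 4*√7) = 170*(¼ + 7 - 4*√7) = 170*(29/4 - 4*√7) = 2465/2 - 680*√7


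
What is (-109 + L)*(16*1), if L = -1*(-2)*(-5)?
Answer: -1904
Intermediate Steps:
L = -10 (L = 2*(-5) = -10)
(-109 + L)*(16*1) = (-109 - 10)*(16*1) = -119*16 = -1904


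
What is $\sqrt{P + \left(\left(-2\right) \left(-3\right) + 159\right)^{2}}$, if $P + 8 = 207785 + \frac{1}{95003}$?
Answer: $\frac{\sqrt{2121027003350021}}{95003} \approx 484.77$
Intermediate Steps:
$P = \frac{19739438332}{95003}$ ($P = -8 + \left(207785 + \frac{1}{95003}\right) = -8 + \frac{19740198356}{95003} = \frac{19739438332}{95003} \approx 2.0778 \cdot 10^{5}$)
$\sqrt{P + \left(\left(-2\right) \left(-3\right) + 159\right)^{2}} = \sqrt{\frac{19739438332}{95003} + \left(\left(-2\right) \left(-3\right) + 159\right)^{2}} = \sqrt{\frac{19739438332}{95003} + \left(6 + 159\right)^{2}} = \sqrt{\frac{19739438332}{95003} + 165^{2}} = \sqrt{\frac{19739438332}{95003} + 27225} = \sqrt{\frac{22325895007}{95003}} = \frac{\sqrt{2121027003350021}}{95003}$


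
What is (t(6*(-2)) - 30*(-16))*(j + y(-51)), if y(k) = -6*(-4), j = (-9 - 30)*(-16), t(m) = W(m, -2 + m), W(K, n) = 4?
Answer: 313632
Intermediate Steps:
t(m) = 4
j = 624 (j = -39*(-16) = 624)
y(k) = 24
(t(6*(-2)) - 30*(-16))*(j + y(-51)) = (4 - 30*(-16))*(624 + 24) = (4 + 480)*648 = 484*648 = 313632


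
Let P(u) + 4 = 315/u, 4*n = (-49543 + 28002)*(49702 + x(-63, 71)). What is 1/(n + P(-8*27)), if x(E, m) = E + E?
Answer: -24/6407499827 ≈ -3.7456e-9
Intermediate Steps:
x(E, m) = 2*E
n = -266979154 (n = ((-49543 + 28002)*(49702 + 2*(-63)))/4 = (-21541*(49702 - 126))/4 = (-21541*49576)/4 = (¼)*(-1067916616) = -266979154)
P(u) = -4 + 315/u
1/(n + P(-8*27)) = 1/(-266979154 + (-4 + 315/((-8*27)))) = 1/(-266979154 + (-4 + 315/(-216))) = 1/(-266979154 + (-4 + 315*(-1/216))) = 1/(-266979154 + (-4 - 35/24)) = 1/(-266979154 - 131/24) = 1/(-6407499827/24) = -24/6407499827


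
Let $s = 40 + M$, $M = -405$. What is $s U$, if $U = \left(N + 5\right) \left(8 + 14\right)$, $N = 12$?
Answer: $-136510$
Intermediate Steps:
$s = -365$ ($s = 40 - 405 = -365$)
$U = 374$ ($U = \left(12 + 5\right) \left(8 + 14\right) = 17 \cdot 22 = 374$)
$s U = \left(-365\right) 374 = -136510$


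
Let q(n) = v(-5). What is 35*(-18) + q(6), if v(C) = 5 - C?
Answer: -620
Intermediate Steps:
q(n) = 10 (q(n) = 5 - 1*(-5) = 5 + 5 = 10)
35*(-18) + q(6) = 35*(-18) + 10 = -630 + 10 = -620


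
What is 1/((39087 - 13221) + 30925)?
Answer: 1/56791 ≈ 1.7608e-5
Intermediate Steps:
1/((39087 - 13221) + 30925) = 1/(25866 + 30925) = 1/56791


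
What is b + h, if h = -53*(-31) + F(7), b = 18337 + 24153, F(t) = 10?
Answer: 44143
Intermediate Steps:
b = 42490
h = 1653 (h = -53*(-31) + 10 = 1643 + 10 = 1653)
b + h = 42490 + 1653 = 44143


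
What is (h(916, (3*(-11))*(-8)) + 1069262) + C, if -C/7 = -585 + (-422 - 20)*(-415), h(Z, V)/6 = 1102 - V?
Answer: -205625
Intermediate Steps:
h(Z, V) = 6612 - 6*V (h(Z, V) = 6*(1102 - V) = 6612 - 6*V)
C = -1279915 (C = -7*(-585 + (-422 - 20)*(-415)) = -7*(-585 - 442*(-415)) = -7*(-585 + 183430) = -7*182845 = -1279915)
(h(916, (3*(-11))*(-8)) + 1069262) + C = ((6612 - 6*3*(-11)*(-8)) + 1069262) - 1279915 = ((6612 - (-198)*(-8)) + 1069262) - 1279915 = ((6612 - 6*264) + 1069262) - 1279915 = ((6612 - 1584) + 1069262) - 1279915 = (5028 + 1069262) - 1279915 = 1074290 - 1279915 = -205625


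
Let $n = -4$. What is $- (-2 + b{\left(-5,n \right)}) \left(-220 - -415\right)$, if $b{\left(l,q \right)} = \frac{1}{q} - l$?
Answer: $- \frac{2145}{4} \approx -536.25$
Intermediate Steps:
$- (-2 + b{\left(-5,n \right)}) \left(-220 - -415\right) = - (-2 + \left(\frac{1}{-4} - -5\right)) \left(-220 - -415\right) = - (-2 + \left(- \frac{1}{4} + 5\right)) \left(-220 + 415\right) = - (-2 + \frac{19}{4}) 195 = \left(-1\right) \frac{11}{4} \cdot 195 = \left(- \frac{11}{4}\right) 195 = - \frac{2145}{4}$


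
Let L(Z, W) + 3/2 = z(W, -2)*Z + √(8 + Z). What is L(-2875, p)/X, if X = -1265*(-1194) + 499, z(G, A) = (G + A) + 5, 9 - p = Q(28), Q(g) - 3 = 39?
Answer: 172497/3021818 + I*√2867/1510909 ≈ 0.057084 + 3.5439e-5*I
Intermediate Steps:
Q(g) = 42 (Q(g) = 3 + 39 = 42)
p = -33 (p = 9 - 1*42 = 9 - 42 = -33)
z(G, A) = 5 + A + G (z(G, A) = (A + G) + 5 = 5 + A + G)
L(Z, W) = -3/2 + √(8 + Z) + Z*(3 + W) (L(Z, W) = -3/2 + ((5 - 2 + W)*Z + √(8 + Z)) = -3/2 + ((3 + W)*Z + √(8 + Z)) = -3/2 + (Z*(3 + W) + √(8 + Z)) = -3/2 + (√(8 + Z) + Z*(3 + W)) = -3/2 + √(8 + Z) + Z*(3 + W))
X = 1510909 (X = 1510410 + 499 = 1510909)
L(-2875, p)/X = (-3/2 + √(8 - 2875) - 2875*(3 - 33))/1510909 = (-3/2 + √(-2867) - 2875*(-30))*(1/1510909) = (-3/2 + I*√2867 + 86250)*(1/1510909) = (172497/2 + I*√2867)*(1/1510909) = 172497/3021818 + I*√2867/1510909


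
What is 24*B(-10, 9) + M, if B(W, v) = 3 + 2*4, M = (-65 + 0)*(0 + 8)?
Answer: -256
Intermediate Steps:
M = -520 (M = -65*8 = -520)
B(W, v) = 11 (B(W, v) = 3 + 8 = 11)
24*B(-10, 9) + M = 24*11 - 520 = 264 - 520 = -256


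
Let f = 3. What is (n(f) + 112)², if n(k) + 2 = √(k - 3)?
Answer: 12100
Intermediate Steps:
n(k) = -2 + √(-3 + k) (n(k) = -2 + √(k - 3) = -2 + √(-3 + k))
(n(f) + 112)² = ((-2 + √(-3 + 3)) + 112)² = ((-2 + √0) + 112)² = ((-2 + 0) + 112)² = (-2 + 112)² = 110² = 12100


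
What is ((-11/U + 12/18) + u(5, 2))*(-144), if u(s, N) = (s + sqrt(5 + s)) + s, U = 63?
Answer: -10576/7 - 144*sqrt(10) ≈ -1966.2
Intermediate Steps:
u(s, N) = sqrt(5 + s) + 2*s
((-11/U + 12/18) + u(5, 2))*(-144) = ((-11/63 + 12/18) + (sqrt(5 + 5) + 2*5))*(-144) = ((-11*1/63 + 12*(1/18)) + (sqrt(10) + 10))*(-144) = ((-11/63 + 2/3) + (10 + sqrt(10)))*(-144) = (31/63 + (10 + sqrt(10)))*(-144) = (661/63 + sqrt(10))*(-144) = -10576/7 - 144*sqrt(10)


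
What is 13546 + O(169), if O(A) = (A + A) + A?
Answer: 14053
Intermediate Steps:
O(A) = 3*A (O(A) = 2*A + A = 3*A)
13546 + O(169) = 13546 + 3*169 = 13546 + 507 = 14053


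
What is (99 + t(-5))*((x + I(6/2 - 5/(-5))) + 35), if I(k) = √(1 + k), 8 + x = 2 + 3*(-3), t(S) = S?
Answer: 1880 + 94*√5 ≈ 2090.2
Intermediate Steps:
x = -15 (x = -8 + (2 + 3*(-3)) = -8 + (2 - 9) = -8 - 7 = -15)
(99 + t(-5))*((x + I(6/2 - 5/(-5))) + 35) = (99 - 5)*((-15 + √(1 + (6/2 - 5/(-5)))) + 35) = 94*((-15 + √(1 + (6*(½) - 5*(-⅕)))) + 35) = 94*((-15 + √(1 + (3 + 1))) + 35) = 94*((-15 + √(1 + 4)) + 35) = 94*((-15 + √5) + 35) = 94*(20 + √5) = 1880 + 94*√5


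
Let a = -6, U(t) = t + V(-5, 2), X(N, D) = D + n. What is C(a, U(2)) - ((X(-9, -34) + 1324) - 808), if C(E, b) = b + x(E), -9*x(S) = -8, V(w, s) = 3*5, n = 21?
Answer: -4366/9 ≈ -485.11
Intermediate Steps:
V(w, s) = 15
x(S) = 8/9 (x(S) = -⅑*(-8) = 8/9)
X(N, D) = 21 + D (X(N, D) = D + 21 = 21 + D)
U(t) = 15 + t (U(t) = t + 15 = 15 + t)
C(E, b) = 8/9 + b (C(E, b) = b + 8/9 = 8/9 + b)
C(a, U(2)) - ((X(-9, -34) + 1324) - 808) = (8/9 + (15 + 2)) - (((21 - 34) + 1324) - 808) = (8/9 + 17) - ((-13 + 1324) - 808) = 161/9 - (1311 - 808) = 161/9 - 1*503 = 161/9 - 503 = -4366/9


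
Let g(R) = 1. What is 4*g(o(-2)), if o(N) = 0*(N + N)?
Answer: 4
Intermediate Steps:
o(N) = 0 (o(N) = 0*(2*N) = 0)
4*g(o(-2)) = 4*1 = 4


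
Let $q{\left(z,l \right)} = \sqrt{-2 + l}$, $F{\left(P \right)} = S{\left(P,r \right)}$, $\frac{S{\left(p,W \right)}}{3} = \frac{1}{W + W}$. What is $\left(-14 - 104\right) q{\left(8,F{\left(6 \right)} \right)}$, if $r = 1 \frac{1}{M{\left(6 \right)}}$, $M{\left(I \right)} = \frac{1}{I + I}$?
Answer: $- \frac{59 i \sqrt{30}}{2} \approx - 161.58 i$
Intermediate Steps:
$M{\left(I \right)} = \frac{1}{2 I}$
$r = 12$ ($r = 1 \frac{1}{\frac{1}{2} \cdot \frac{1}{6}} = 1 \frac{1}{\frac{1}{12}} = 1 \cdot 12 = 12$)
$S{\left(p,W \right)} = \frac{3}{2 W}$ ($S{\left(p,W \right)} = \frac{3}{W + W} = \frac{3}{2 W}$)
$F{\left(P \right)} = \frac{1}{8}$ ($F{\left(P \right)} = \frac{3}{2 \cdot 12} = \frac{3}{2} \cdot \frac{1}{12} = \frac{1}{8}$)
$\left(-14 - 104\right) q{\left(8,F{\left(6 \right)} \right)} = \left(-14 - 104\right) \sqrt{-2 + \frac{1}{8}} = - 118 \sqrt{- \frac{15}{8}} = - 118 \frac{i \sqrt{30}}{4} = - \frac{59 i \sqrt{30}}{2}$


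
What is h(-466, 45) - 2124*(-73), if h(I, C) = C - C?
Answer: 155052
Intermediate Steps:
h(I, C) = 0
h(-466, 45) - 2124*(-73) = 0 - 2124*(-73) = 0 - 1*(-155052) = 0 + 155052 = 155052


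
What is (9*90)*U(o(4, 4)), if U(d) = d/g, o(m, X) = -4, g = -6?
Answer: 540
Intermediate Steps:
U(d) = -d/6 (U(d) = d/(-6) = d*(-1/6) = -d/6)
(9*90)*U(o(4, 4)) = (9*90)*(-1/6*(-4)) = 810*(2/3) = 540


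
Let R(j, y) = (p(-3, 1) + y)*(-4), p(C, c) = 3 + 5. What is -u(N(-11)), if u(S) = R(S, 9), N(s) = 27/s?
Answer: 68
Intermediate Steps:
p(C, c) = 8
R(j, y) = -32 - 4*y (R(j, y) = (8 + y)*(-4) = -32 - 4*y)
u(S) = -68 (u(S) = -32 - 4*9 = -32 - 36 = -68)
-u(N(-11)) = -1*(-68) = 68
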